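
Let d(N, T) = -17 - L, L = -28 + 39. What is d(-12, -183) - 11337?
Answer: -11365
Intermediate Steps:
L = 11
d(N, T) = -28 (d(N, T) = -17 - 1*11 = -17 - 11 = -28)
d(-12, -183) - 11337 = -28 - 11337 = -11365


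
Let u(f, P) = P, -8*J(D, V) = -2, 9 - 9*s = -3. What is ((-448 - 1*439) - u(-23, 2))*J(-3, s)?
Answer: -889/4 ≈ -222.25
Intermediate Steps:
s = 4/3 (s = 1 - ⅑*(-3) = 1 + ⅓ = 4/3 ≈ 1.3333)
J(D, V) = ¼ (J(D, V) = -⅛*(-2) = ¼)
((-448 - 1*439) - u(-23, 2))*J(-3, s) = ((-448 - 1*439) - 1*2)*(¼) = ((-448 - 439) - 2)*(¼) = (-887 - 2)*(¼) = -889*¼ = -889/4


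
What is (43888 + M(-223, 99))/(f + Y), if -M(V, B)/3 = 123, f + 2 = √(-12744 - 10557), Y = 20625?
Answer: 897492337/425331430 - 130557*I*√2589/425331430 ≈ 2.1101 - 0.015618*I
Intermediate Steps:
f = -2 + 3*I*√2589 (f = -2 + √(-12744 - 10557) = -2 + √(-23301) = -2 + 3*I*√2589 ≈ -2.0 + 152.65*I)
M(V, B) = -369 (M(V, B) = -3*123 = -369)
(43888 + M(-223, 99))/(f + Y) = (43888 - 369)/((-2 + 3*I*√2589) + 20625) = 43519/(20623 + 3*I*√2589)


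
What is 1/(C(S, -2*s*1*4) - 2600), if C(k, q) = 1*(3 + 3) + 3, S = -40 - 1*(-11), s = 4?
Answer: -1/2591 ≈ -0.00038595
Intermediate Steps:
S = -29 (S = -40 + 11 = -29)
C(k, q) = 9 (C(k, q) = 1*6 + 3 = 6 + 3 = 9)
1/(C(S, -2*s*1*4) - 2600) = 1/(9 - 2600) = 1/(-2591) = -1/2591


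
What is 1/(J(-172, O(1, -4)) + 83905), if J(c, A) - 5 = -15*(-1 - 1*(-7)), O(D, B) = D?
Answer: 1/83820 ≈ 1.1930e-5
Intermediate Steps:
J(c, A) = -85 (J(c, A) = 5 - 15*(-1 - 1*(-7)) = 5 - 15*(-1 + 7) = 5 - 15*6 = 5 - 90 = -85)
1/(J(-172, O(1, -4)) + 83905) = 1/(-85 + 83905) = 1/83820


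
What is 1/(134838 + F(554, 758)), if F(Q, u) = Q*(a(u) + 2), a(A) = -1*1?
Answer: 1/135392 ≈ 7.3860e-6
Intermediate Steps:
a(A) = -1
F(Q, u) = Q (F(Q, u) = Q*(-1 + 2) = Q*1 = Q)
1/(134838 + F(554, 758)) = 1/(134838 + 554) = 1/135392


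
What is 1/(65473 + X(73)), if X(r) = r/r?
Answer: 1/65474 ≈ 1.5273e-5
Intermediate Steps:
X(r) = 1
1/(65473 + X(73)) = 1/(65473 + 1) = 1/65474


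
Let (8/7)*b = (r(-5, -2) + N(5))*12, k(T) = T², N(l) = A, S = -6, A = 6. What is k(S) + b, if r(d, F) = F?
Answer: 78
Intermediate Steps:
N(l) = 6
b = 42 (b = 7*((-2 + 6)*12)/8 = 7*(4*12)/8 = (7/8)*48 = 42)
k(S) + b = (-6)² + 42 = 36 + 42 = 78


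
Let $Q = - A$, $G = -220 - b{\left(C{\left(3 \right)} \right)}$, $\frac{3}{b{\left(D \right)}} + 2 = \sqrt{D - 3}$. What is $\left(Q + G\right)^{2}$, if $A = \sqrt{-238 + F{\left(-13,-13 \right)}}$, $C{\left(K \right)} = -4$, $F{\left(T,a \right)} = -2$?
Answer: $\frac{\left(-3 + 4 \left(2 - i \sqrt{7}\right) \left(55 + i \sqrt{15}\right)\right)^{2}}{\left(2 - i \sqrt{7}\right)^{2}} \approx 47942.0 + 6482.8 i$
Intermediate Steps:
$b{\left(D \right)} = \frac{3}{-2 + \sqrt{-3 + D}}$ ($b{\left(D \right)} = \frac{3}{-2 + \sqrt{D - 3}} = \frac{3}{-2 + \sqrt{-3 + D}}$)
$A = 4 i \sqrt{15}$ ($A = \sqrt{-238 - 2} = \sqrt{-240} = 4 i \sqrt{15} \approx 15.492 i$)
$G = -220 - \frac{3}{-2 + i \sqrt{7}}$ ($G = -220 - \frac{3}{-2 + \sqrt{-3 - 4}} = -220 - \frac{3}{-2 + \sqrt{-7}} = -220 - \frac{3}{-2 + i \sqrt{7}} \approx -219.45 + 0.72157 i$)
$Q = - 4 i \sqrt{15} \approx - 15.492 i$
$\left(Q + G\right)^{2} = \left(- 4 i \sqrt{15} - \left(\frac{2414}{11} - \frac{3 i \sqrt{7}}{11}\right)\right)^{2} = \left(- \frac{2414}{11} - 4 i \sqrt{15} + \frac{3 i \sqrt{7}}{11}\right)^{2}$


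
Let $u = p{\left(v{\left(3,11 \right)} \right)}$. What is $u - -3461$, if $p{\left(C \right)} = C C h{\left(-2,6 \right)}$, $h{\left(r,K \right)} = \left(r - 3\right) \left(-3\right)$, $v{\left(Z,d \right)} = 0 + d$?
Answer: $5276$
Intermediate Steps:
$v{\left(Z,d \right)} = d$
$h{\left(r,K \right)} = 9 - 3 r$ ($h{\left(r,K \right)} = \left(-3 + r\right) \left(-3\right) = 9 - 3 r$)
$p{\left(C \right)} = 15 C^{2}$ ($p{\left(C \right)} = C C \left(9 - -6\right) = C^{2} \left(9 + 6\right) = C^{2} \cdot 15 = 15 C^{2}$)
$u = 1815$ ($u = 15 \cdot 11^{2} = 15 \cdot 121 = 1815$)
$u - -3461 = 1815 - -3461 = 1815 + \left(3510 - 49\right) = 1815 + 3461 = 5276$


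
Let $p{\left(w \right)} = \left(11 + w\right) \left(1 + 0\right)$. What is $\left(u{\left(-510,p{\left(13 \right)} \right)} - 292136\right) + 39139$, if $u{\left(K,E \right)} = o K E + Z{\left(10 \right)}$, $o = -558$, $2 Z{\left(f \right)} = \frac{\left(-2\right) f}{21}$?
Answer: $\frac{138115373}{21} \approx 6.5769 \cdot 10^{6}$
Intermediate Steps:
$Z{\left(f \right)} = - \frac{f}{21}$ ($Z{\left(f \right)} = \frac{- 2 f \frac{1}{21}}{2} = \frac{\left(- \frac{2}{21}\right) f}{2} = - \frac{f}{21}$)
$p{\left(w \right)} = 11 + w$ ($p{\left(w \right)} = \left(11 + w\right) 1 = 11 + w$)
$u{\left(K,E \right)} = - \frac{10}{21} - 558 E K$ ($u{\left(K,E \right)} = - 558 K E - \frac{10}{21} = - 558 E K - \frac{10}{21} = - \frac{10}{21} - 558 E K$)
$\left(u{\left(-510,p{\left(13 \right)} \right)} - 292136\right) + 39139 = \left(\left(- \frac{10}{21} - 558 \left(11 + 13\right) \left(-510\right)\right) - 292136\right) + 39139 = \left(\left(- \frac{10}{21} - 13392 \left(-510\right)\right) - 292136\right) + 39139 = \left(\left(- \frac{10}{21} + 6829920\right) - 292136\right) + 39139 = \left(\frac{143428310}{21} - 292136\right) + 39139 = \frac{137293454}{21} + 39139 = \frac{138115373}{21}$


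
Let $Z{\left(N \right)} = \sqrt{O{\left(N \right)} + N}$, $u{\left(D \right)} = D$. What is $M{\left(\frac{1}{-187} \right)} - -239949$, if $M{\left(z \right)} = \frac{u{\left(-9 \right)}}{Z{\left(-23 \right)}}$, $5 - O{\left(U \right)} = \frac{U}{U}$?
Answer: $239949 + \frac{9 i \sqrt{19}}{19} \approx 2.3995 \cdot 10^{5} + 2.0647 i$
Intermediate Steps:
$O{\left(U \right)} = 4$ ($O{\left(U \right)} = 5 - \frac{U}{U} = 5 - 1 = 4$)
$Z{\left(N \right)} = \sqrt{4 + N}$
$M{\left(z \right)} = \frac{9 i \sqrt{19}}{19}$ ($M{\left(z \right)} = - \frac{9}{\sqrt{4 - 23}} = - \frac{9}{\sqrt{-19}} = - \frac{9}{i \sqrt{19}} = - 9 \left(- \frac{i \sqrt{19}}{19}\right) = \frac{9 i \sqrt{19}}{19}$)
$M{\left(\frac{1}{-187} \right)} - -239949 = \frac{9 i \sqrt{19}}{19} - -239949 = \frac{9 i \sqrt{19}}{19} + 239949 = 239949 + \frac{9 i \sqrt{19}}{19}$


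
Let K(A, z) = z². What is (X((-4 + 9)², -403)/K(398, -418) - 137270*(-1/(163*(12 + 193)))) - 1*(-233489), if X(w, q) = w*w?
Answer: 272645351446159/1167680492 ≈ 2.3349e+5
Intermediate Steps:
X(w, q) = w²
(X((-4 + 9)², -403)/K(398, -418) - 137270*(-1/(163*(12 + 193)))) - 1*(-233489) = (((-4 + 9)²)²/((-418)²) - 137270*(-1/(163*(12 + 193)))) - 1*(-233489) = ((5²)²/174724 - 137270/((-163*205))) + 233489 = (25²*(1/174724) - 137270/(-33415)) + 233489 = (625*(1/174724) - 137270*(-1/33415)) + 233489 = (625/174724 + 27454/6683) + 233489 = 4801049571/1167680492 + 233489 = 272645351446159/1167680492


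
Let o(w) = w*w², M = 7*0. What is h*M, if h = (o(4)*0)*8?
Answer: 0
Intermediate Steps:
M = 0
o(w) = w³
h = 0 (h = (4³*0)*8 = (64*0)*8 = 0*8 = 0)
h*M = 0*0 = 0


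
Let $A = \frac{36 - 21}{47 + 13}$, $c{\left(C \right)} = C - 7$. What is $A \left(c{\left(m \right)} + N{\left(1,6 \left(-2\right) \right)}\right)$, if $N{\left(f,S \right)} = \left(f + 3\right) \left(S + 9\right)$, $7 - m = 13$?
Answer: $- \frac{25}{4} \approx -6.25$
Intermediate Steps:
$m = -6$ ($m = 7 - 13 = -6$)
$c{\left(C \right)} = -7 + C$ ($c{\left(C \right)} = C - 7 = -7 + C$)
$N{\left(f,S \right)} = \left(3 + f\right) \left(9 + S\right)$
$A = \frac{1}{4}$ ($A = \frac{15}{60} = 15 \cdot \frac{1}{60} = \frac{1}{4} \approx 0.25$)
$A \left(c{\left(m \right)} + N{\left(1,6 \left(-2\right) \right)}\right) = \frac{\left(-7 - 6\right) + \left(27 + 3 \cdot 6 \left(-2\right) + 9 \cdot 1 + 6 \left(-2\right) 1\right)}{4} = \frac{-13 + \left(27 + 3 \left(-12\right) + 9 - 12\right)}{4} = \frac{-13 + \left(27 - 36 + 9 - 12\right)}{4} = \frac{-13 - 12}{4} = \frac{1}{4} \left(-25\right) = - \frac{25}{4}$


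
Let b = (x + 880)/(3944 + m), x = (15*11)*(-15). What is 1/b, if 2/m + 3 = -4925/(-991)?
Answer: -770067/311344 ≈ -2.4734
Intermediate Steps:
x = -2475 (x = 165*(-15) = -2475)
m = 991/976 (m = 2/(-3 - 4925/(-991)) = 2/(-3 - 4925*(-1/991)) = 2/(-3 + 4925/991) = 2/(1952/991) = 2*(991/1952) = 991/976 ≈ 1.0154)
b = -311344/770067 (b = (-2475 + 880)/(3944 + 991/976) = -1595/3850335/976 = -1595*976/3850335 = -311344/770067 ≈ -0.40431)
1/b = 1/(-311344/770067) = -770067/311344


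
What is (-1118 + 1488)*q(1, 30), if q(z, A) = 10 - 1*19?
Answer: -3330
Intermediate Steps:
q(z, A) = -9 (q(z, A) = 10 - 19 = -9)
(-1118 + 1488)*q(1, 30) = (-1118 + 1488)*(-9) = 370*(-9) = -3330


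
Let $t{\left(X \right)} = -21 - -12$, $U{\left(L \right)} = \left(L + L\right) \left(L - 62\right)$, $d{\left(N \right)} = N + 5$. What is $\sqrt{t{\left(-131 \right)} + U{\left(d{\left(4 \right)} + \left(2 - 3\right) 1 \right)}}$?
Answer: $3 i \sqrt{97} \approx 29.547 i$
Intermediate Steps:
$d{\left(N \right)} = 5 + N$
$U{\left(L \right)} = 2 L \left(-62 + L\right)$
$t{\left(X \right)} = -9$ ($t{\left(X \right)} = -21 + 12 = -9$)
$\sqrt{t{\left(-131 \right)} + U{\left(d{\left(4 \right)} + \left(2 - 3\right) 1 \right)}} = \sqrt{-9 + 2 \left(\left(5 + 4\right) + \left(2 - 3\right) 1\right) \left(-62 + \left(\left(5 + 4\right) + \left(2 - 3\right) 1\right)\right)} = \sqrt{-9 + 2 \left(9 - 1\right) \left(-62 + \left(9 - 1\right)\right)} = \sqrt{-9 + 2 \cdot 8 \left(-62 + 8\right)} = \sqrt{-9 + 2 \cdot 8 \left(-54\right)} = \sqrt{-9 - 864} = \sqrt{-873} = 3 i \sqrt{97}$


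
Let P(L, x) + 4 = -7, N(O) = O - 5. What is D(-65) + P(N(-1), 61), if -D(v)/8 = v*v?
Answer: -33811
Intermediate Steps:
N(O) = -5 + O
P(L, x) = -11 (P(L, x) = -4 - 7 = -11)
D(v) = -8*v² (D(v) = -8*v*v = -8*v²)
D(-65) + P(N(-1), 61) = -8*(-65)² - 11 = -8*4225 - 11 = -33800 - 11 = -33811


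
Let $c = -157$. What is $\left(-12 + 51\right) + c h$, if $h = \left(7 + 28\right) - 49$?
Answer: $2237$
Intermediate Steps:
$h = -14$ ($h = 35 - 49 = -14$)
$\left(-12 + 51\right) + c h = \left(-12 + 51\right) - -2198 = 39 + 2198 = 2237$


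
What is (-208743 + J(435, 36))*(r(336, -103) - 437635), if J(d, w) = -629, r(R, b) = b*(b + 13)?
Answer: 89687636780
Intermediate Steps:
r(R, b) = b*(13 + b)
(-208743 + J(435, 36))*(r(336, -103) - 437635) = (-208743 - 629)*(-103*(13 - 103) - 437635) = -209372*(-103*(-90) - 437635) = -209372*(9270 - 437635) = -209372*(-428365) = 89687636780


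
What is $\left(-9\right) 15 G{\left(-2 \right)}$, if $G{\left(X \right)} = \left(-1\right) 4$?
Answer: $540$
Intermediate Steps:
$G{\left(X \right)} = -4$
$\left(-9\right) 15 G{\left(-2 \right)} = \left(-9\right) 15 \left(-4\right) = \left(-135\right) \left(-4\right) = 540$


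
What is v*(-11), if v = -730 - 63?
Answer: 8723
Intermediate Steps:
v = -793
v*(-11) = -793*(-11) = 8723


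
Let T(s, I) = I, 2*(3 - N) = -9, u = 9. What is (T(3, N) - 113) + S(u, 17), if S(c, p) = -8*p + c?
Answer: -465/2 ≈ -232.50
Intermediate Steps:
S(c, p) = c - 8*p
N = 15/2 (N = 3 - ½*(-9) = 3 + 9/2 = 15/2 ≈ 7.5000)
(T(3, N) - 113) + S(u, 17) = (15/2 - 113) + (9 - 8*17) = -211/2 + (9 - 136) = -211/2 - 127 = -465/2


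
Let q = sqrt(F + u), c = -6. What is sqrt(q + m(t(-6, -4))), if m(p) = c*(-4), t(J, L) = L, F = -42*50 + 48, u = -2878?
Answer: sqrt(24 + I*sqrt(4930)) ≈ 7.0072 + 5.0101*I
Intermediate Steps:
F = -2052 (F = -2100 + 48 = -2052)
m(p) = 24 (m(p) = -6*(-4) = 24)
q = I*sqrt(4930) (q = sqrt(-2052 - 2878) = sqrt(-4930) = I*sqrt(4930) ≈ 70.214*I)
sqrt(q + m(t(-6, -4))) = sqrt(I*sqrt(4930) + 24) = sqrt(24 + I*sqrt(4930))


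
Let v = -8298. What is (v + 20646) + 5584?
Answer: 17932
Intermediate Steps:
(v + 20646) + 5584 = (-8298 + 20646) + 5584 = 12348 + 5584 = 17932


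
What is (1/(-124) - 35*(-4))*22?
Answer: 190949/62 ≈ 3079.8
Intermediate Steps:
(1/(-124) - 35*(-4))*22 = (-1/124 + 140)*22 = (17359/124)*22 = 190949/62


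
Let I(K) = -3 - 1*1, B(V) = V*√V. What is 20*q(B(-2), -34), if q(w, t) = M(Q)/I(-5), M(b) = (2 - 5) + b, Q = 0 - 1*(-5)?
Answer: -10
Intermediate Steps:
B(V) = V^(3/2)
I(K) = -4 (I(K) = -3 - 1 = -4)
Q = 5 (Q = 0 + 5 = 5)
M(b) = -3 + b
q(w, t) = -½ (q(w, t) = (-3 + 5)/(-4) = 2*(-¼) = -½)
20*q(B(-2), -34) = 20*(-½) = -10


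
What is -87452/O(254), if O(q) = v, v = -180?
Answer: 21863/45 ≈ 485.84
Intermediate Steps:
O(q) = -180
-87452/O(254) = -87452/(-180) = -87452*(-1/180) = 21863/45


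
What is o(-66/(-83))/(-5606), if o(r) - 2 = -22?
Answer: 10/2803 ≈ 0.0035676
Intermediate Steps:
o(r) = -20 (o(r) = 2 - 22 = -20)
o(-66/(-83))/(-5606) = -20/(-5606) = -20*(-1/5606) = 10/2803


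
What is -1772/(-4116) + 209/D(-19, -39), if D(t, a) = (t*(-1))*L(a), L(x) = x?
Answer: 662/4459 ≈ 0.14846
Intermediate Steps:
D(t, a) = -a*t (D(t, a) = (t*(-1))*a = (-t)*a = -a*t)
-1772/(-4116) + 209/D(-19, -39) = -1772/(-4116) + 209/((-1*(-39)*(-19))) = -1772*(-1/4116) + 209/(-741) = 443/1029 + 209*(-1/741) = 443/1029 - 11/39 = 662/4459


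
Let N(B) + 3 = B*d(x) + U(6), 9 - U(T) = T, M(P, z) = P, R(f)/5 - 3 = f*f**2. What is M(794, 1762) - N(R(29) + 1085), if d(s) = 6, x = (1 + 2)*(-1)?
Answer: -737476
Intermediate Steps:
x = -3 (x = 3*(-1) = -3)
R(f) = 15 + 5*f**3 (R(f) = 15 + 5*(f*f**2) = 15 + 5*f**3)
U(T) = 9 - T
N(B) = 6*B (N(B) = -3 + (B*6 + (9 - 1*6)) = -3 + (6*B + (9 - 6)) = -3 + (6*B + 3) = -3 + (3 + 6*B) = 6*B)
M(794, 1762) - N(R(29) + 1085) = 794 - 6*((15 + 5*29**3) + 1085) = 794 - 6*((15 + 5*24389) + 1085) = 794 - 6*((15 + 121945) + 1085) = 794 - 6*(121960 + 1085) = 794 - 6*123045 = 794 - 1*738270 = 794 - 738270 = -737476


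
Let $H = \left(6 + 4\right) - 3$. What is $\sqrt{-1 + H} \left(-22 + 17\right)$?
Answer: $- 5 \sqrt{6} \approx -12.247$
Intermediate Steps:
$H = 7$ ($H = 10 - 3 = 7$)
$\sqrt{-1 + H} \left(-22 + 17\right) = \sqrt{-1 + 7} \left(-22 + 17\right) = \sqrt{6} \left(-5\right) = - 5 \sqrt{6}$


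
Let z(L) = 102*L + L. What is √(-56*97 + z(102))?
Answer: √5074 ≈ 71.232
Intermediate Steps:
z(L) = 103*L
√(-56*97 + z(102)) = √(-56*97 + 103*102) = √(-5432 + 10506) = √5074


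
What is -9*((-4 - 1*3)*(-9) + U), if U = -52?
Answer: -99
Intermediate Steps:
-9*((-4 - 1*3)*(-9) + U) = -9*((-4 - 1*3)*(-9) - 52) = -9*((-4 - 3)*(-9) - 52) = -9*(-7*(-9) - 52) = -9*(63 - 52) = -9*11 = -99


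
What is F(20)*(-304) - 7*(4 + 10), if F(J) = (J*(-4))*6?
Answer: 145822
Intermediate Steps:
F(J) = -24*J (F(J) = -4*J*6 = -24*J)
F(20)*(-304) - 7*(4 + 10) = -24*20*(-304) - 7*(4 + 10) = -480*(-304) - 7*14 = 145920 - 98 = 145822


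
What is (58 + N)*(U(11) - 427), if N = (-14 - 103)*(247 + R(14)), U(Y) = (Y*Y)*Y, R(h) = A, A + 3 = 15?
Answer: -27341480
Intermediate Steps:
A = 12 (A = -3 + 15 = 12)
R(h) = 12
U(Y) = Y**3 (U(Y) = Y**2*Y = Y**3)
N = -30303 (N = (-14 - 103)*(247 + 12) = -117*259 = -30303)
(58 + N)*(U(11) - 427) = (58 - 30303)*(11**3 - 427) = -30245*(1331 - 427) = -30245*904 = -27341480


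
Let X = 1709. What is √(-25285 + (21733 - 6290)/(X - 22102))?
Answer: 4*I*√657231273254/20393 ≈ 159.01*I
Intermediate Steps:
√(-25285 + (21733 - 6290)/(X - 22102)) = √(-25285 + (21733 - 6290)/(1709 - 22102)) = √(-25285 + 15443/(-20393)) = √(-25285 + 15443*(-1/20393)) = √(-25285 - 15443/20393) = √(-515652448/20393) = 4*I*√657231273254/20393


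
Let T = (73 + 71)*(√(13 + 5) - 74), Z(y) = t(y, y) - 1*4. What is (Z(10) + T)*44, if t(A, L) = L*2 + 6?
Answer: -467896 + 19008*√2 ≈ -4.4101e+5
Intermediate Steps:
t(A, L) = 6 + 2*L (t(A, L) = 2*L + 6 = 6 + 2*L)
Z(y) = 2 + 2*y (Z(y) = (6 + 2*y) - 1*4 = (6 + 2*y) - 4 = 2 + 2*y)
T = -10656 + 432*√2 (T = 144*(√18 - 74) = 144*(3*√2 - 74) = 144*(-74 + 3*√2) = -10656 + 432*√2 ≈ -10045.)
(Z(10) + T)*44 = ((2 + 2*10) + (-10656 + 432*√2))*44 = ((2 + 20) + (-10656 + 432*√2))*44 = (22 + (-10656 + 432*√2))*44 = (-10634 + 432*√2)*44 = -467896 + 19008*√2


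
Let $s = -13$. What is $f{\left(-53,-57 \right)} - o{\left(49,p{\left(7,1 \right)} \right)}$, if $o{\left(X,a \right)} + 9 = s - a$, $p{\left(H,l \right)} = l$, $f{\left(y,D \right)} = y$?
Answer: $-30$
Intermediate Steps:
$o{\left(X,a \right)} = -22 - a$ ($o{\left(X,a \right)} = -9 - \left(13 + a\right) = -22 - a$)
$f{\left(-53,-57 \right)} - o{\left(49,p{\left(7,1 \right)} \right)} = -53 - \left(-22 - 1\right) = -53 - -23 = -53 + 23 = -30$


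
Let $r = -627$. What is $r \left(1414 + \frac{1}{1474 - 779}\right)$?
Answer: $- \frac{616172337}{695} \approx -8.8658 \cdot 10^{5}$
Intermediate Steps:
$r \left(1414 + \frac{1}{1474 - 779}\right) = - 627 \left(1414 + \frac{1}{1474 - 779}\right) = - 627 \left(1414 + \frac{1}{695}\right) = \left(-627\right) \frac{982731}{695} = - \frac{616172337}{695}$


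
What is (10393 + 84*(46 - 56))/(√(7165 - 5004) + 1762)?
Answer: 16832386/3102483 - 9553*√2161/3102483 ≈ 5.2823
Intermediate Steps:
(10393 + 84*(46 - 56))/(√(7165 - 5004) + 1762) = (10393 + 84*(-10))/(√2161 + 1762) = (10393 - 840)/(1762 + √2161) = 9553/(1762 + √2161)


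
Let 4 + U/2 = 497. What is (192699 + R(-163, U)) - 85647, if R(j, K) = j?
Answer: 106889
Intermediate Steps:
U = 986 (U = -8 + 2*497 = -8 + 994 = 986)
(192699 + R(-163, U)) - 85647 = (192699 - 163) - 85647 = 192536 - 85647 = 106889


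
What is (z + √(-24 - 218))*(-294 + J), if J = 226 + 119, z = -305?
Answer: -15555 + 561*I*√2 ≈ -15555.0 + 793.37*I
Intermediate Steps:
J = 345
(z + √(-24 - 218))*(-294 + J) = (-305 + √(-24 - 218))*(-294 + 345) = (-305 + √(-242))*51 = (-305 + 11*I*√2)*51 = -15555 + 561*I*√2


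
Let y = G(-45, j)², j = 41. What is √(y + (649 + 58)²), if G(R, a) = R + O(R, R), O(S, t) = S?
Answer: √507949 ≈ 712.71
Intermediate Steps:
G(R, a) = 2*R (G(R, a) = R + R = 2*R)
y = 8100 (y = (2*(-45))² = (-90)² = 8100)
√(y + (649 + 58)²) = √(8100 + (649 + 58)²) = √(8100 + 707²) = √(8100 + 499849) = √507949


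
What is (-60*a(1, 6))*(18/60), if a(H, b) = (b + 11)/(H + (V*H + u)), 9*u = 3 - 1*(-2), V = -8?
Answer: 1377/29 ≈ 47.483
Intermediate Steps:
u = 5/9 (u = (3 - 1*(-2))/9 = (3 + 2)/9 = (⅑)*5 = 5/9 ≈ 0.55556)
a(H, b) = (11 + b)/(5/9 - 7*H) (a(H, b) = (b + 11)/(H + (-8*H + 5/9)) = (11 + b)/(H + (5/9 - 8*H)) = (11 + b)/(5/9 - 7*H))
(-60*a(1, 6))*(18/60) = (-540*(11 + 6)/(5 - 63*1))*(18/60) = (-540*17/(5 - 63))*(18*(1/60)) = -540*17/(-58)*(3/10) = -540*(-1)*17/58*(3/10) = -60*(-153/58)*(3/10) = (4590/29)*(3/10) = 1377/29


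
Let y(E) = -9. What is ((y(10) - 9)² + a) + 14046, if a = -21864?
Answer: -7494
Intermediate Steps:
((y(10) - 9)² + a) + 14046 = ((-9 - 9)² - 21864) + 14046 = ((-18)² - 21864) + 14046 = (324 - 21864) + 14046 = -21540 + 14046 = -7494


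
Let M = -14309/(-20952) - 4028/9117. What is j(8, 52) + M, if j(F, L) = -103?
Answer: -2180992895/21224376 ≈ -102.76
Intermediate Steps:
M = 5117833/21224376 (M = -14309*(-1/20952) - 4028*1/9117 = 14309/20952 - 4028/9117 = 5117833/21224376 ≈ 0.24113)
j(8, 52) + M = -103 + 5117833/21224376 = -2180992895/21224376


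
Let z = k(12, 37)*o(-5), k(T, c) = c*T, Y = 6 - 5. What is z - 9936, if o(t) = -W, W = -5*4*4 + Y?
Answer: 25140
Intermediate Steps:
Y = 1
W = -79 (W = -5*4*4 + 1 = -20*4 + 1 = -80 + 1 = -79)
k(T, c) = T*c
o(t) = 79 (o(t) = -1*(-79) = 79)
z = 35076 (z = (12*37)*79 = 444*79 = 35076)
z - 9936 = 35076 - 9936 = 25140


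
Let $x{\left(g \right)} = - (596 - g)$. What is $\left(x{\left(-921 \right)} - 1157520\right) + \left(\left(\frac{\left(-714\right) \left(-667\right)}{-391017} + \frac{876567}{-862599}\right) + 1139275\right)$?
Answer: $- \frac{1062696603039}{53768671} \approx -19764.0$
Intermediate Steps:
$x{\left(g \right)} = -596 + g$
$\left(x{\left(-921 \right)} - 1157520\right) + \left(\left(\frac{\left(-714\right) \left(-667\right)}{-391017} + \frac{876567}{-862599}\right) + 1139275\right) = \left(\left(-596 - 921\right) - 1157520\right) + \left(\left(\frac{\left(-714\right) \left(-667\right)}{-391017} + \frac{876567}{-862599}\right) + 1139275\right) = \left(-1517 - 1157520\right) + \left(\left(476238 \left(- \frac{1}{391017}\right) + 876567 \left(- \frac{1}{862599}\right)\right) + 1139275\right) = -1159037 + \left(\left(- \frac{9338}{7667} - \frac{292189}{287533}\right) + 1139275\right) = -1159037 + \left(- \frac{120126737}{53768671} + 1139275\right) = -1159037 + \frac{61257182526788}{53768671} = - \frac{1062696603039}{53768671}$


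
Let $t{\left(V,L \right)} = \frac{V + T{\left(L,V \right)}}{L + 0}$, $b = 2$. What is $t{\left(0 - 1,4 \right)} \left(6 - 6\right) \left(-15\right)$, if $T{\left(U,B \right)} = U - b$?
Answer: $0$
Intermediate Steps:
$T{\left(U,B \right)} = -2 + U$ ($T{\left(U,B \right)} = U - 2 = -2 + U$)
$t{\left(V,L \right)} = \frac{-2 + L + V}{L}$ ($t{\left(V,L \right)} = \frac{V + \left(-2 + L\right)}{L + 0} = \frac{-2 + L + V}{L}$)
$t{\left(0 - 1,4 \right)} \left(6 - 6\right) \left(-15\right) = \frac{-2 + 4 + \left(0 - 1\right)}{4} \left(6 - 6\right) \left(-15\right) = \frac{-2 + 4 - 1}{4} \left(6 - 6\right) \left(-15\right) = \frac{1}{4} \cdot 1 \cdot 0 \left(-15\right) = \frac{1}{4} \cdot 0 \left(-15\right) = 0 \left(-15\right) = 0$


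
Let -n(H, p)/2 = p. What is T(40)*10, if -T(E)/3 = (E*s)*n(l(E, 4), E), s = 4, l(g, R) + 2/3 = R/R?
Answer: 384000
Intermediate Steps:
l(g, R) = 1/3 (l(g, R) = -2/3 + R/R = -2/3 + 1 = 1/3)
n(H, p) = -2*p
T(E) = 24*E**2 (T(E) = -3*E*4*(-2*E) = -3*4*E*(-2*E) = -(-24)*E**2 = 24*E**2)
T(40)*10 = (24*40**2)*10 = (24*1600)*10 = 38400*10 = 384000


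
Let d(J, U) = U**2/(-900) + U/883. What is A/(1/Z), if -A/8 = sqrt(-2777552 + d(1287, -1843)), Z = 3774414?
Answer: -5032552*I*sqrt(1951713861689461)/4415 ≈ -5.0358e+10*I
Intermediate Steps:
d(J, U) = -U**2/900 + U/883 (d(J, U) = U**2*(-1/900) + U*(1/883) = -U**2/900 + U/883)
A = -4*I*sqrt(1951713861689461)/13245 (A = -8*sqrt(-2777552 + (1/794700)*(-1843)*(900 - 883*(-1843))) = -8*sqrt(-2777552 + (1/794700)*(-1843)*(900 + 1627369)) = -8*sqrt(-2777552 + (1/794700)*(-1843)*1628269) = -8*sqrt(-2777552 - 3000899767/794700) = -4*I*sqrt(1951713861689461)/13245 ≈ -13342.0*I)
A/(1/Z) = (-4*I*sqrt(1951713861689461)/13245)/(1/3774414) = -4*I*sqrt(1951713861689461)/13245*3774414 = -5032552*I*sqrt(1951713861689461)/4415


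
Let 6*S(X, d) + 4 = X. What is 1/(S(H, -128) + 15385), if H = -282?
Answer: 3/46012 ≈ 6.5200e-5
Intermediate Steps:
S(X, d) = -⅔ + X/6
1/(S(H, -128) + 15385) = 1/((-⅔ + (⅙)*(-282)) + 15385) = 1/((-⅔ - 47) + 15385) = 1/(-143/3 + 15385) = 1/(46012/3) = 3/46012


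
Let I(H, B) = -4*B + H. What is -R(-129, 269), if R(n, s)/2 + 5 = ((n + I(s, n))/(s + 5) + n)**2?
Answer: -601510360/18769 ≈ -32048.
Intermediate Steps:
I(H, B) = H - 4*B
R(n, s) = -10 + 2*(n + (s - 3*n)/(5 + s))**2 (R(n, s) = -10 + 2*((n + (s - 4*n))/(s + 5) + n)**2 = -10 + 2*((s - 3*n)/(5 + s) + n)**2 = -10 + 2*(n + (s - 3*n)/(5 + s))**2)
-R(-129, 269) = -(-10 + 2*(269 + 2*(-129) - 129*269)**2/(5 + 269)**2) = -(-10 + 2*(269 - 258 - 34701)**2/274**2) = -(-10 + 2*(1/75076)*(-34690)**2) = -(-10 + 2*(1/75076)*1203396100) = -(-10 + 601698050/18769) = -1*601510360/18769 = -601510360/18769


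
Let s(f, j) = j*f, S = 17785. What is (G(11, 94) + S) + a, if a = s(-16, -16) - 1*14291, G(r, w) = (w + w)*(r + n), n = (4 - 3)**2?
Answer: 6006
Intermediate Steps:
n = 1 (n = 1**2 = 1)
s(f, j) = f*j
G(r, w) = 2*w*(1 + r) (G(r, w) = (w + w)*(r + 1) = (2*w)*(1 + r) = 2*w*(1 + r))
a = -14035 (a = -16*(-16) - 1*14291 = 256 - 14291 = -14035)
(G(11, 94) + S) + a = (2*94*(1 + 11) + 17785) - 14035 = (2*94*12 + 17785) - 14035 = (2256 + 17785) - 14035 = 20041 - 14035 = 6006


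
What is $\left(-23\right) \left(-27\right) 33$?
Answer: $20493$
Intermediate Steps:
$\left(-23\right) \left(-27\right) 33 = 621 \cdot 33 = 20493$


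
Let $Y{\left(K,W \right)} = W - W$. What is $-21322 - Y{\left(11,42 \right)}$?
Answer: $-21322$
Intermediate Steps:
$Y{\left(K,W \right)} = 0$
$-21322 - Y{\left(11,42 \right)} = -21322 - 0 = -21322 + 0 = -21322$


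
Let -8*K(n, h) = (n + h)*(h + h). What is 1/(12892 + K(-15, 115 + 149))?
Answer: -1/3542 ≈ -0.00028233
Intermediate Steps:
K(n, h) = -h*(h + n)/4 (K(n, h) = -(n + h)*(h + h)/8 = -(h + n)*2*h/8 = -h*(h + n)/4)
1/(12892 + K(-15, 115 + 149)) = 1/(12892 - (115 + 149)*((115 + 149) - 15)/4) = 1/(12892 - ¼*264*(264 - 15)) = 1/(12892 - ¼*264*249) = 1/(12892 - 16434) = 1/(-3542) = -1/3542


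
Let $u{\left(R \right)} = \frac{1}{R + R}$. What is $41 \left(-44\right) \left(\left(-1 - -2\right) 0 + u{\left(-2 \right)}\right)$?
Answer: $451$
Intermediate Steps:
$u{\left(R \right)} = \frac{1}{2 R}$
$41 \left(-44\right) \left(\left(-1 - -2\right) 0 + u{\left(-2 \right)}\right) = 41 \left(-44\right) \left(\left(-1 - -2\right) 0 + \frac{1}{2 \left(-2\right)}\right) = - 1804 \left(\left(-1 + 2\right) 0 + \frac{1}{2} \left(- \frac{1}{2}\right)\right) = - 1804 \left(1 \cdot 0 - \frac{1}{4}\right) = - 1804 \left(0 - \frac{1}{4}\right) = \left(-1804\right) \left(- \frac{1}{4}\right) = 451$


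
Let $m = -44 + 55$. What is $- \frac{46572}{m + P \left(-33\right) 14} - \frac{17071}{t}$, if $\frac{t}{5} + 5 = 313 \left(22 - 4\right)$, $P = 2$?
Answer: $\frac{1295183117}{25696385} \approx 50.403$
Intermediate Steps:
$m = 11$
$t = 28145$ ($t = -25 + 5 \cdot 313 \left(22 - 4\right) = -25 + 5 \cdot 313 \cdot 18 = -25 + 5 \cdot 5634 = -25 + 28170 = 28145$)
$- \frac{46572}{m + P \left(-33\right) 14} - \frac{17071}{t} = - \frac{46572}{11 + 2 \left(-33\right) 14} - \frac{17071}{28145} = - \frac{46572}{11 - 924} - \frac{17071}{28145} = - \frac{46572}{-913} - \frac{17071}{28145} = \left(-46572\right) \left(- \frac{1}{913}\right) - \frac{17071}{28145} = \frac{46572}{913} - \frac{17071}{28145} = \frac{1295183117}{25696385}$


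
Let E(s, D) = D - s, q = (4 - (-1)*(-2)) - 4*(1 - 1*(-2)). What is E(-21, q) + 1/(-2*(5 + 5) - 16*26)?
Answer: 4795/436 ≈ 10.998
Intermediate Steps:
q = -10 (q = (4 - 1*2) - 4*(1 + 2) = (4 - 2) - 4*3 = 2 - 12 = -10)
E(-21, q) + 1/(-2*(5 + 5) - 16*26) = (-10 - 1*(-21)) + 1/(-2*(5 + 5) - 16*26) = (-10 + 21) + 1/(-2*10 - 416) = 11 + 1/(-20 - 416) = 11 + 1/(-436) = 11 - 1/436 = 4795/436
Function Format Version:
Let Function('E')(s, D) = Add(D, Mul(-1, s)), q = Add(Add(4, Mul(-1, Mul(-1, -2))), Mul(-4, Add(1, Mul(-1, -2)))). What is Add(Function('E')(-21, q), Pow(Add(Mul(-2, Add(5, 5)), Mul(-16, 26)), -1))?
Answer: Rational(4795, 436) ≈ 10.998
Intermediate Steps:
q = -10 (q = Add(Add(4, Mul(-1, 2)), Mul(-4, Add(1, 2))) = Add(Add(4, -2), Mul(-4, 3)) = Add(2, -12) = -10)
Add(Function('E')(-21, q), Pow(Add(Mul(-2, Add(5, 5)), Mul(-16, 26)), -1)) = Add(Add(-10, Mul(-1, -21)), Pow(Add(Mul(-2, Add(5, 5)), Mul(-16, 26)), -1)) = Add(Add(-10, 21), Pow(Add(Mul(-2, 10), -416), -1)) = Add(11, Pow(Add(-20, -416), -1)) = Add(11, Pow(-436, -1)) = Add(11, Rational(-1, 436)) = Rational(4795, 436)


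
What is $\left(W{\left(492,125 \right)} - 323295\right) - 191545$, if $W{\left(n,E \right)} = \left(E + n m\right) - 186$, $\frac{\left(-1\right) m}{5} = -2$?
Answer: $-509981$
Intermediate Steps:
$m = 10$ ($m = \left(-5\right) \left(-2\right) = 10$)
$W{\left(n,E \right)} = -186 + E + 10 n$ ($W{\left(n,E \right)} = \left(E + n 10\right) - 186 = \left(E + 10 n\right) - 186 = -186 + E + 10 n$)
$\left(W{\left(492,125 \right)} - 323295\right) - 191545 = \left(\left(-186 + 125 + 10 \cdot 492\right) - 323295\right) - 191545 = \left(\left(-186 + 125 + 4920\right) - 323295\right) - 191545 = \left(4859 - 323295\right) - 191545 = -318436 - 191545 = -509981$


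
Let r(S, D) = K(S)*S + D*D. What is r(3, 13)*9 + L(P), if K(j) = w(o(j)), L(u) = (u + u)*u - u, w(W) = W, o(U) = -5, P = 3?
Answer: 1401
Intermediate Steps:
L(u) = -u + 2*u² (L(u) = (2*u)*u - u = 2*u² - u = -u + 2*u²)
K(j) = -5
r(S, D) = D² - 5*S (r(S, D) = -5*S + D*D = -5*S + D² = D² - 5*S)
r(3, 13)*9 + L(P) = (13² - 5*3)*9 + 3*(-1 + 2*3) = (169 - 15)*9 + 3*(-1 + 6) = 154*9 + 3*5 = 1386 + 15 = 1401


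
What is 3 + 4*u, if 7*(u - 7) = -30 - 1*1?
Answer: 93/7 ≈ 13.286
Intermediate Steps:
u = 18/7 (u = 7 + (-30 - 1*1)/7 = 7 + (-30 - 1)/7 = 7 + (1/7)*(-31) = 7 - 31/7 = 18/7 ≈ 2.5714)
3 + 4*u = 3 + 4*(18/7) = 3 + 72/7 = 93/7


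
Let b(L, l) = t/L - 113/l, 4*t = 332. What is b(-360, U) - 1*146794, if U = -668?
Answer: -8825258971/60120 ≈ -1.4679e+5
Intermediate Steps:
t = 83 (t = (1/4)*332 = 83)
b(L, l) = -113/l + 83/L (b(L, l) = 83/L - 113/l = -113/l + 83/L)
b(-360, U) - 1*146794 = (-113/(-668) + 83/(-360)) - 1*146794 = (-113*(-1/668) + 83*(-1/360)) - 146794 = (113/668 - 83/360) - 146794 = -3691/60120 - 146794 = -8825258971/60120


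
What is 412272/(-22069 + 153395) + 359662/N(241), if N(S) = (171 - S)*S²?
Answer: 407232232607/133482044605 ≈ 3.0508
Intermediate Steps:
N(S) = S²*(171 - S)
412272/(-22069 + 153395) + 359662/N(241) = 412272/(-22069 + 153395) + 359662/((241²*(171 - 1*241))) = 412272/131326 + 359662/((58081*(171 - 241))) = 412272*(1/131326) + 359662/((58081*(-70))) = 206136/65663 + 359662/(-4065670) = 206136/65663 + 359662*(-1/4065670) = 206136/65663 - 179831/2032835 = 407232232607/133482044605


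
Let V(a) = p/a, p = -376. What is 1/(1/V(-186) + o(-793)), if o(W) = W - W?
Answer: 188/93 ≈ 2.0215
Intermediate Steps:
o(W) = 0
V(a) = -376/a
1/(1/V(-186) + o(-793)) = 1/(1/(-376/(-186)) + 0) = 1/(1/(-376*(-1/186)) + 0) = 1/(1/(188/93) + 0) = 1/(93/188 + 0) = 1/(93/188) = 188/93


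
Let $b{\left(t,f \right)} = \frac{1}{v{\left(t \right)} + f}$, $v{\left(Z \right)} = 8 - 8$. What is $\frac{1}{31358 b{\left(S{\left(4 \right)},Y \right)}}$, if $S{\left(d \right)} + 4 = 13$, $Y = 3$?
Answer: $\frac{3}{31358} \approx 9.5669 \cdot 10^{-5}$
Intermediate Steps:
$S{\left(d \right)} = 9$ ($S{\left(d \right)} = -4 + 13 = 9$)
$v{\left(Z \right)} = 0$ ($v{\left(Z \right)} = 8 - 8 = 0$)
$b{\left(t,f \right)} = \frac{1}{f}$ ($b{\left(t,f \right)} = \frac{1}{0 + f} = \frac{1}{f}$)
$\frac{1}{31358 b{\left(S{\left(4 \right)},Y \right)}} = \frac{1}{31358 \cdot \frac{1}{3}} = \frac{\frac{1}{\frac{1}{3}}}{31358} = \frac{1}{31358} \cdot 3 = \frac{3}{31358}$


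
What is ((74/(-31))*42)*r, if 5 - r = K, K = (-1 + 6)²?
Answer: 62160/31 ≈ 2005.2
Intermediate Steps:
K = 25 (K = 5² = 25)
r = -20 (r = 5 - 1*25 = 5 - 25 = -20)
((74/(-31))*42)*r = ((74/(-31))*42)*(-20) = ((74*(-1/31))*42)*(-20) = -74/31*42*(-20) = -3108/31*(-20) = 62160/31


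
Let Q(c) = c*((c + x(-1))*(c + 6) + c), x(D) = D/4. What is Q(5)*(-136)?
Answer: -38930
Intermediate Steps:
x(D) = D/4 (x(D) = D*(¼) = D/4)
Q(c) = c*(c + (6 + c)*(-¼ + c)) (Q(c) = c*((c + (¼)*(-1))*(c + 6) + c) = c*((c - ¼)*(6 + c) + c) = c*((-¼ + c)*(6 + c) + c) = c*((6 + c)*(-¼ + c) + c) = c*(c + (6 + c)*(-¼ + c)))
Q(5)*(-136) = ((¼)*5*(-6 + 4*5² + 27*5))*(-136) = ((¼)*5*(-6 + 4*25 + 135))*(-136) = ((¼)*5*(-6 + 100 + 135))*(-136) = ((¼)*5*229)*(-136) = (1145/4)*(-136) = -38930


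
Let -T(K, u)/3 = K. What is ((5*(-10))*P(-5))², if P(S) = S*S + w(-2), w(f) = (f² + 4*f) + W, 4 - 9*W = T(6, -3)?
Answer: 111302500/81 ≈ 1.3741e+6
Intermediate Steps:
T(K, u) = -3*K
W = 22/9 (W = 4/9 - (-1)*6/3 = 4/9 - ⅑*(-18) = 4/9 + 2 = 22/9 ≈ 2.4444)
w(f) = 22/9 + f² + 4*f (w(f) = (f² + 4*f) + 22/9 = 22/9 + f² + 4*f)
P(S) = -14/9 + S² (P(S) = S*S + (22/9 + (-2)² + 4*(-2)) = S² + (22/9 + 4 - 8) = S² - 14/9 = -14/9 + S²)
((5*(-10))*P(-5))² = ((5*(-10))*(-14/9 + (-5)²))² = (-50*(-14/9 + 25))² = (-50*211/9)² = (-10550/9)² = 111302500/81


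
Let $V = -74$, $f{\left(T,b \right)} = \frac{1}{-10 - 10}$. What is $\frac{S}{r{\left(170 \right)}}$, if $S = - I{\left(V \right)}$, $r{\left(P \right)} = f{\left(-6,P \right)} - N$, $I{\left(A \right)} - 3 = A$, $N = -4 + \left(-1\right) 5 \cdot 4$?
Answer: $\frac{1420}{479} \approx 2.9645$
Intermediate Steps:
$f{\left(T,b \right)} = - \frac{1}{20}$ ($f{\left(T,b \right)} = \frac{1}{-20} = - \frac{1}{20}$)
$N = -24$ ($N = -4 - 20 = -24$)
$I{\left(A \right)} = 3 + A$
$r{\left(P \right)} = \frac{479}{20}$ ($r{\left(P \right)} = - \frac{1}{20} - -24 = - \frac{1}{20} + 24 = \frac{479}{20}$)
$S = 71$ ($S = - (3 - 74) = \left(-1\right) \left(-71\right) = 71$)
$\frac{S}{r{\left(170 \right)}} = \frac{71}{\frac{479}{20}} = 71 \cdot \frac{20}{479} = \frac{1420}{479}$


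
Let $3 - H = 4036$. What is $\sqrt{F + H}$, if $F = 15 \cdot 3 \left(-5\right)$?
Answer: $i \sqrt{4258} \approx 65.253 i$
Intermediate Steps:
$H = -4033$ ($H = 3 - 4036 = -4033$)
$F = -225$ ($F = 45 \left(-5\right) = -225$)
$\sqrt{F + H} = \sqrt{-225 - 4033} = \sqrt{-4258} = i \sqrt{4258}$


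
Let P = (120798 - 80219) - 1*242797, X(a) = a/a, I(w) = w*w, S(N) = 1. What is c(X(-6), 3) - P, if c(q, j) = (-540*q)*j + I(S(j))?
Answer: 200599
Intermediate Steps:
I(w) = w**2
X(a) = 1
P = -202218 (P = 40579 - 242797 = -202218)
c(q, j) = 1 - 540*j*q (c(q, j) = (-540*q)*j + 1**2 = -540*j*q + 1 = 1 - 540*j*q)
c(X(-6), 3) - P = (1 - 540*3*1) - 1*(-202218) = (1 - 1620) + 202218 = -1619 + 202218 = 200599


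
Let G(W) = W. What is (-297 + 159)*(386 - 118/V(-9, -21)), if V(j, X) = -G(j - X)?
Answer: -54625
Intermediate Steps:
V(j, X) = X - j (V(j, X) = -(j - X) = X - j)
(-297 + 159)*(386 - 118/V(-9, -21)) = (-297 + 159)*(386 - 118/(-21 - 1*(-9))) = -138*(386 - 118/(-21 + 9)) = -138*(386 - 118/(-12)) = -138*(386 - 118*(-1/12)) = -138*(386 + 59/6) = -138*2375/6 = -54625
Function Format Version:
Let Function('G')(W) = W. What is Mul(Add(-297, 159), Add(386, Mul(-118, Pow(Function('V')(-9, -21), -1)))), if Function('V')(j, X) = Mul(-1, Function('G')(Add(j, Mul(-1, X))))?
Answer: -54625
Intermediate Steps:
Function('V')(j, X) = Add(X, Mul(-1, j)) (Function('V')(j, X) = Mul(-1, Add(j, Mul(-1, X))) = Add(X, Mul(-1, j)))
Mul(Add(-297, 159), Add(386, Mul(-118, Pow(Function('V')(-9, -21), -1)))) = Mul(Add(-297, 159), Add(386, Mul(-118, Pow(Add(-21, Mul(-1, -9)), -1)))) = Mul(-138, Add(386, Mul(-118, Pow(Add(-21, 9), -1)))) = Mul(-138, Add(386, Mul(-118, Pow(-12, -1)))) = Mul(-138, Add(386, Mul(-118, Rational(-1, 12)))) = Mul(-138, Add(386, Rational(59, 6))) = Mul(-138, Rational(2375, 6)) = -54625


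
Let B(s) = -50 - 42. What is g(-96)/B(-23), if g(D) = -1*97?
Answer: 97/92 ≈ 1.0543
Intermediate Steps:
g(D) = -97
B(s) = -92
g(-96)/B(-23) = -97/(-92) = -97*(-1/92) = 97/92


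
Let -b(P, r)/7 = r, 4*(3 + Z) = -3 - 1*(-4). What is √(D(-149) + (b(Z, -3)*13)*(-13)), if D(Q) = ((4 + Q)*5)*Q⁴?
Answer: I*√357341194274 ≈ 5.9778e+5*I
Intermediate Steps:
Z = -11/4 (Z = -3 + (-3 - 1*(-4))/4 = -3 + (-3 + 4)/4 = -3 + (¼)*1 = -3 + ¼ = -11/4 ≈ -2.7500)
b(P, r) = -7*r
D(Q) = Q⁴*(20 + 5*Q) (D(Q) = (20 + 5*Q)*Q⁴ = Q⁴*(20 + 5*Q))
√(D(-149) + (b(Z, -3)*13)*(-13)) = √(5*(-149)⁴*(4 - 149) + (-7*(-3)*13)*(-13)) = √(5*492884401*(-145) + (21*13)*(-13)) = √(-357341190725 + 273*(-13)) = √(-357341190725 - 3549) = √(-357341194274) = I*√357341194274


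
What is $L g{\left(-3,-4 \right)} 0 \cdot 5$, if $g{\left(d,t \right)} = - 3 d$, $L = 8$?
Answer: $0$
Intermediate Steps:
$L g{\left(-3,-4 \right)} 0 \cdot 5 = 8 \left(-3\right) \left(-3\right) 0 \cdot 5 = 8 \cdot 9 \cdot 0 \cdot 5 = 8 \cdot 0 \cdot 5 = 0 \cdot 5 = 0$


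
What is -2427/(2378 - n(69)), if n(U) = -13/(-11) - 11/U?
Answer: -1842093/1804126 ≈ -1.0210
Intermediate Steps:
n(U) = 13/11 - 11/U (n(U) = -13*(-1/11) - 11/U = 13/11 - 11/U)
-2427/(2378 - n(69)) = -2427/(2378 - (13/11 - 11/69)) = -2427/(2378 - 1*776/759) = -2427/(2378 - 776/759) = -2427/1804126/759 = -2427*759/1804126 = -1842093/1804126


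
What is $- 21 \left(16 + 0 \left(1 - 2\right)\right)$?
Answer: $-336$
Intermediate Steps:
$- 21 \left(16 + 0 \left(1 - 2\right)\right) = - 21 \left(16 + 0 \left(-1\right)\right) = - 21 \left(16 + 0\right) = \left(-21\right) 16 = -336$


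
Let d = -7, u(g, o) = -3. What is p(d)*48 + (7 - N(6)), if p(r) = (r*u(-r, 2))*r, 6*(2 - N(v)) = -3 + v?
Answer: -14101/2 ≈ -7050.5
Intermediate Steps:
N(v) = 5/2 - v/6 (N(v) = 2 - (-3 + v)/6 = 2 + (½ - v/6) = 5/2 - v/6)
p(r) = -3*r² (p(r) = (r*(-3))*r = (-3*r)*r = -3*r²)
p(d)*48 + (7 - N(6)) = -3*(-7)²*48 + (7 - (5/2 - ⅙*6)) = -3*49*48 + (7 - (5/2 - 1)) = -147*48 + (7 - 1*3/2) = -7056 + (7 - 3/2) = -7056 + 11/2 = -14101/2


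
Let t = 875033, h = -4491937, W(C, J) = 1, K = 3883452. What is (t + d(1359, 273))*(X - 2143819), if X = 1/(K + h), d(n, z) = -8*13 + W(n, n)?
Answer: -228266035493940976/121697 ≈ -1.8757e+12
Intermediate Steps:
d(n, z) = -103 (d(n, z) = -8*13 + 1 = -104 + 1 = -103)
X = -1/608485 (X = 1/(3883452 - 4491937) = 1/(-608485) = -1/608485 ≈ -1.6434e-6)
(t + d(1359, 273))*(X - 2143819) = (875033 - 103)*(-1/608485 - 2143819) = 874930*(-1304481704216/608485) = -228266035493940976/121697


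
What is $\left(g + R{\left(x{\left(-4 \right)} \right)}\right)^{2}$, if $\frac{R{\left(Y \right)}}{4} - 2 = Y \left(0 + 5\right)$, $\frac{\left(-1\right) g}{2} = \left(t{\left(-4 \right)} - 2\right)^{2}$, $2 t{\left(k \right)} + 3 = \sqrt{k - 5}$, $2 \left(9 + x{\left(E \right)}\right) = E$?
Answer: $53383 - 9744 i \approx 53383.0 - 9744.0 i$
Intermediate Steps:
$x{\left(E \right)} = -9 + \frac{E}{2}$
$t{\left(k \right)} = - \frac{3}{2} + \frac{\sqrt{-5 + k}}{2}$ ($t{\left(k \right)} = - \frac{3}{2} + \frac{\sqrt{k - 5}}{2} = - \frac{3}{2} + \frac{\sqrt{-5 + k}}{2}$)
$g = - 2 \left(- \frac{7}{2} + \frac{3 i}{2}\right)^{2}$ ($g = - 2 \left(\left(- \frac{3}{2} + \frac{\sqrt{-5 - 4}}{2}\right) - 2\right)^{2} = - 2 \left(\left(- \frac{3}{2} + \frac{\sqrt{-9}}{2}\right) - 2\right)^{2} = - 2 \left(\left(- \frac{3}{2} + \frac{3 i}{2}\right) - 2\right)^{2} = - 2 \left(- \frac{7}{2} + \frac{3 i}{2}\right)^{2} \approx -20.0 + 21.0 i$)
$R{\left(Y \right)} = 8 + 20 Y$ ($R{\left(Y \right)} = 8 + 4 Y \left(0 + 5\right) = 8 + 4 Y 5 = 8 + 4 \cdot 5 Y = 8 + 20 Y$)
$\left(g + R{\left(x{\left(-4 \right)} \right)}\right)^{2} = \left(\left(-20 + 21 i\right) + \left(8 + 20 \left(-9 + \frac{1}{2} \left(-4\right)\right)\right)\right)^{2} = \left(\left(-20 + 21 i\right) + \left(8 + 20 \left(-9 - 2\right)\right)\right)^{2} = \left(\left(-20 + 21 i\right) + \left(8 + 20 \left(-11\right)\right)\right)^{2} = \left(\left(-20 + 21 i\right) + \left(8 - 220\right)\right)^{2} = \left(\left(-20 + 21 i\right) - 212\right)^{2} = \left(-232 + 21 i\right)^{2}$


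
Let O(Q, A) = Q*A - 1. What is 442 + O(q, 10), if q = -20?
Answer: 241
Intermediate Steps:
O(Q, A) = -1 + A*Q (O(Q, A) = A*Q - 1 = -1 + A*Q)
442 + O(q, 10) = 442 + (-1 + 10*(-20)) = 442 + (-1 - 200) = 442 - 201 = 241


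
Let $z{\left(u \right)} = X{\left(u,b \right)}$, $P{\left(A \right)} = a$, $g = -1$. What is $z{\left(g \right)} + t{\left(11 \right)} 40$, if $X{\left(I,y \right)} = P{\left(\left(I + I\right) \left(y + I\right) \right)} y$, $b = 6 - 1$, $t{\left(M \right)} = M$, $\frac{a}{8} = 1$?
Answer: $480$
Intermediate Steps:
$a = 8$ ($a = 8 \cdot 1 = 8$)
$P{\left(A \right)} = 8$
$b = 5$ ($b = 6 - 1 = 5$)
$X{\left(I,y \right)} = 8 y$
$z{\left(u \right)} = 40$ ($z{\left(u \right)} = 8 \cdot 5 = 40$)
$z{\left(g \right)} + t{\left(11 \right)} 40 = 40 + 11 \cdot 40 = 40 + 440 = 480$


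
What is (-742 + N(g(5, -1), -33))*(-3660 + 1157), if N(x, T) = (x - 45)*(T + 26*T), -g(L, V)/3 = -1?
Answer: -91810040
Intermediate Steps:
g(L, V) = 3 (g(L, V) = -3*(-1) = 3)
N(x, T) = 27*T*(-45 + x) (N(x, T) = (-45 + x)*(27*T) = 27*T*(-45 + x))
(-742 + N(g(5, -1), -33))*(-3660 + 1157) = (-742 + 27*(-33)*(-45 + 3))*(-3660 + 1157) = (-742 + 27*(-33)*(-42))*(-2503) = (-742 + 37422)*(-2503) = 36680*(-2503) = -91810040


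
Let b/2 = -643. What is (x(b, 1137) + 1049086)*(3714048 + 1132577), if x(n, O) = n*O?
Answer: -2002121401000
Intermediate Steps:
b = -1286 (b = 2*(-643) = -1286)
x(n, O) = O*n
(x(b, 1137) + 1049086)*(3714048 + 1132577) = (1137*(-1286) + 1049086)*(3714048 + 1132577) = (-1462182 + 1049086)*4846625 = -413096*4846625 = -2002121401000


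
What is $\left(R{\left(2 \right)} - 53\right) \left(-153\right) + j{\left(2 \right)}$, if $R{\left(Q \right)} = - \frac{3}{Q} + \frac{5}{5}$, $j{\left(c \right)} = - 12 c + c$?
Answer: $\frac{16327}{2} \approx 8163.5$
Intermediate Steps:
$j{\left(c \right)} = - 11 c$
$R{\left(Q \right)} = 1 - \frac{3}{Q}$ ($R{\left(Q \right)} = - \frac{3}{Q} + 5 \cdot \frac{1}{5} = - \frac{3}{Q} + 1 = 1 - \frac{3}{Q}$)
$\left(R{\left(2 \right)} - 53\right) \left(-153\right) + j{\left(2 \right)} = \left(\frac{-3 + 2}{2} - 53\right) \left(-153\right) - 22 = \left(\frac{1}{2} \left(-1\right) - 53\right) \left(-153\right) - 22 = \left(- \frac{1}{2} - 53\right) \left(-153\right) - 22 = \left(- \frac{107}{2}\right) \left(-153\right) - 22 = \frac{16371}{2} - 22 = \frac{16327}{2}$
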